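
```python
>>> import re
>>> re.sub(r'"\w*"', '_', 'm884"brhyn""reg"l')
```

'm884__l'

Matches: at [4:11] → '"brhyn"'; at [11:16] → '"reg"'.
`sub` substitutes '_' at each match site.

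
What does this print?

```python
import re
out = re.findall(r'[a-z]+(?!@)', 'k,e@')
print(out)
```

`(?!…)`/`(?<!…)` only lets a position through if the neighbouring text does NOT match; no characters are consumed.
Since nothing is captured, `findall` lists the 1 matched substring directly.

['k']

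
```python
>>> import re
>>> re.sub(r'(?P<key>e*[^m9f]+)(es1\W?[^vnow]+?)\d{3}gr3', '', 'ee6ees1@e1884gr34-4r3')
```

Pattern: zero or more of the literal 'e', then one or more of any character except [m9f] (captured as 'key'); then the literal 'es1', then optionally a non-word character, then one or more of any character except [vnow] (lazy) (captured); then exactly 3 of a digit, then the literal 'gr3'.
Each match is replaced by ''.

'4-4r3'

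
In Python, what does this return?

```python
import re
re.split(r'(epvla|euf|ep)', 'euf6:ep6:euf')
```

`re.split` interleaves the captured-group text with the surrounding fragments.

['', 'euf', '6:', 'ep', '6:', 'euf', '']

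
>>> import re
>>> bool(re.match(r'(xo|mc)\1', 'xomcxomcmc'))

False

With `match`, the pattern is implicitly anchored at the beginning.
Here position 0 doesn't satisfy it, so the call returns None, and `bool(None)` is False.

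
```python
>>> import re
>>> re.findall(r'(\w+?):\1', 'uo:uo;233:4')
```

['uo']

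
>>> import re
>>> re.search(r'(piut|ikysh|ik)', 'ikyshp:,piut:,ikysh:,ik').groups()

The match spans [0:5] → 'ikysh'.
Captured: group 1 = 'ikysh'.

('ikysh',)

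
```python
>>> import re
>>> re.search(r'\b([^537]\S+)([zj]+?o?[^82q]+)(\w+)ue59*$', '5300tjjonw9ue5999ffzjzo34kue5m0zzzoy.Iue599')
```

The pattern matches a word boundary (`\b`, zero-width); then any character except [537], then one or more of a non-whitespace character (captured); then one or more of one of [zj] (lazy), then optionally a literal 'o', then one or more of any character except [82q] (captured); then one or more of a word character (captured); then the literal 'ue5', then zero or more of a literal '9'; then anchored at the end.
`re.search` tries every starting position until one works.
Here the pattern never matches, so the call returns None.

None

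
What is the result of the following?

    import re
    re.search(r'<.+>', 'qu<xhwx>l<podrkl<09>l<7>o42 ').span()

(2, 24)

The match spans [2:24] → '<xhwx>l<podrkl<09>l<7>'.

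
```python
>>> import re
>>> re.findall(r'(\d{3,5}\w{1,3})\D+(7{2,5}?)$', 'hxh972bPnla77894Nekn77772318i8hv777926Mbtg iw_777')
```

[('777926Mb', '777')]

This matches 3 to 5 of a digit, then 1 to 3 of a word character (captured); then one or more of a non-digit; then 2 to 5 of a literal '7' (lazy) (captured); then anchored at the end.
Multiple groups make `findall` return tuples — one 2-tuple for the one match.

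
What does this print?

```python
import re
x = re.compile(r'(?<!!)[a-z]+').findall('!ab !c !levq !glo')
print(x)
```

['b', 'evq', 'lo']

The negative lookaround is zero-width — it rules out positions where the adjacent text would match, without consuming anything.
Walking the string: at [2:3] → 'b'; at [9:12] → 'evq'; at [15:17] → 'lo'.
With no groups in the pattern, `findall` gives back each whole match — 3 here.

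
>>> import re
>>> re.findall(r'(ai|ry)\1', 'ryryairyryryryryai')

After group 1 captures some text, `\1` only succeeds where that same text appears again.
Matches: at [0:4] match 'ryry', group 1 = 'ry'; at [6:10] match 'ryry', group 1 = 'ry'; at [10:14] match 'ryry', group 1 = 'ry'.
`findall` collects group 1 from each match (3 total).

['ry', 'ry', 'ry']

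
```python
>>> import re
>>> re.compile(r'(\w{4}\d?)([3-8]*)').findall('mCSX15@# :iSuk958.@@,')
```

[('mCSX1', '5'), ('iSuk9', '58')]

This matches exactly 4 of a word character, then optionally a digit (captured); then zero or more of a character in [3-8] (captured).
Matches: at [0:6] match 'mCSX15', groups = ('mCSX1', '5'); at [10:17] match 'iSuk958', groups = ('iSuk9', '58').
Multiple groups make `findall` return tuples — one 2-tuple for each match.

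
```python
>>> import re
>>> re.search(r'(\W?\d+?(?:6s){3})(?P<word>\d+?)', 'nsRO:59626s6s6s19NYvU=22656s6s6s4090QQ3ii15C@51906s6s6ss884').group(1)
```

The match spans [4:16] → ':59626s6s6s1'.
Captured: group 1 = ':59626s6s6s', group 2 = '1'.

':59626s6s6s'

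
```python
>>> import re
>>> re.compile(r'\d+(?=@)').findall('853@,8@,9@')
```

['853', '8', '9']

Lookahead/lookbehind check context without consuming it, so the matched span excludes the asserted characters.
Scanning left to right: at [0:3] → '853'; at [5:6] → '8'; at [8:9] → '9'.
No capturing groups, so `findall` returns the 3 full match strings.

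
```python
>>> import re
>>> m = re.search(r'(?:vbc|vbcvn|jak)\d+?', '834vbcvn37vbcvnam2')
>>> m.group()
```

The match spans [3:9] → 'vbcvn3'.

'vbcvn3'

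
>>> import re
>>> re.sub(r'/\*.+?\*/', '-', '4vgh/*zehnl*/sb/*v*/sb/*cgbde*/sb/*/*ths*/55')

`sub` substitutes '-' at each match site.

'4vgh-sb-sb-sb-55'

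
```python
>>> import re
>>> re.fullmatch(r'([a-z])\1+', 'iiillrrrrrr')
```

None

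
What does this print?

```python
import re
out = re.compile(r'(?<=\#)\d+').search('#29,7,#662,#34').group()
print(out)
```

29

Lookahead/lookbehind check context without consuming it, so the matched span excludes the asserted characters.
Unlike `match`, `search` isn't anchored — it looks for the pattern anywhere in the string.
The match spans [1:3] → '29'.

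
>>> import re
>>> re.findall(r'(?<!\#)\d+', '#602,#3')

['02']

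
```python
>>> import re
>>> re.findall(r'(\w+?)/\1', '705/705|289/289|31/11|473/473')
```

The backreference `\1` re-matches whatever the first group consumed, character for character.
Scanning left to right: at [0:7] match '705/705', group 1 = '705'; at [8:15] match '289/289', group 1 = '289'; at [17:20] match '1/1', group 1 = '1'; at [22:29] match '473/473', group 1 = '473'.
Because there's exactly one group, `findall` drops the full match and keeps group 1 from each hit.

['705', '289', '1', '473']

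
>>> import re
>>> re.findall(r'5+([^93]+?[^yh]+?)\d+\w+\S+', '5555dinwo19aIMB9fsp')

['dinwo']

The pattern matches one or more of a literal '5'; then one or more of any character except [93] (lazy), then one or more of any character except [yh] (lazy) (captured); then one or more of a digit, then one or more of a word character, then one or more of a non-whitespace character.
With the lazy modifier that quantifier settles for the fewest repetitions that let the rest of the pattern succeed (the atoms after it are unaffected and can still be greedy).
Matches: at [0:19] match '5555dinwo19aIMB9fsp', group 1 = 'dinwo'.
With a single group, `findall` returns only what that group captured — 1 item.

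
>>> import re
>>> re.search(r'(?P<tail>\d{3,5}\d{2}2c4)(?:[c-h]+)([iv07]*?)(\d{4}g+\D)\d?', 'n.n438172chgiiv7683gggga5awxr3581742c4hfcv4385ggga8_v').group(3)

Pattern: 3 to 5 of a digit, then exactly 2 of a digit, then the literal '2c4' (captured as 'tail'); then one or more of a character in [c-h] (non-capturing group); then zero or more of one of [iv07] (lazy) (captured); then exactly 4 of a digit, then one or more of the literal 'g', then a non-digit (captured); then optionally a digit.
`re.search` scans for the first position where the pattern succeeds.
The match spans [29:51] → '3581742c4hfcv4385ggga8'.
Captured: group 1 = '3581742c4', group 2 = 'v', group 3 = '4385ggga'.

'4385ggga'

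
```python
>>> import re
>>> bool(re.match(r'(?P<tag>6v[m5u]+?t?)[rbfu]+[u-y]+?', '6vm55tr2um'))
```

`match` is anchored at position 0; if the pattern doesn't fit there, it returns None.
Here position 0 doesn't satisfy it, so the call returns None, and `bool(None)` is False.

False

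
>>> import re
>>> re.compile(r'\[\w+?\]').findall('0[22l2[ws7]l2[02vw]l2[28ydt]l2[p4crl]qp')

['[ws7]', '[02vw]', '[28ydt]', '[p4crl]']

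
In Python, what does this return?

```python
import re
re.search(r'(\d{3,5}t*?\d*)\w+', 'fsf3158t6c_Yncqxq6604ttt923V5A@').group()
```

Pattern: 3 to 5 of a digit, then zero or more of a literal 't' (lazy), then zero or more of a digit (captured); then one or more of a word character.
The match spans [3:30] → '3158t6c_Yncqxq6604ttt923V5A'.

'3158t6c_Yncqxq6604ttt923V5A'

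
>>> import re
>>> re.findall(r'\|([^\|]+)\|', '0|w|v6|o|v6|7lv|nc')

Because there's exactly one group, `findall` drops the full match and keeps group 1 from each hit.

['w', 'o', '7lv']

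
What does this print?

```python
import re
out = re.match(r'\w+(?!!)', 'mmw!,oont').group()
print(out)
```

A negative assertion filters positions out without eating any characters.
`match` is anchored at position 0; if the pattern doesn't fit there, it returns None.
The match spans [0:2] → 'mm'.

mm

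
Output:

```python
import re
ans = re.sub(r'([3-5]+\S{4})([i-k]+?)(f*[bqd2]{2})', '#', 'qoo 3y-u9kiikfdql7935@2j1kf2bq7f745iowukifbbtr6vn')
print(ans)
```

qoo #l79#q7f7#tr6vn

Pattern: one or more of a character in [3-5], then exactly 4 of a non-whitespace character (captured); then one or more of a character in [i-k] (lazy) (captured); then zero or more of a literal 'f', then exactly 2 of one of [bqd2] (captured).
Matches: at [4:16] → '3y-u9kiikfdq'; at [19:29] → '35@2j1kf2b'; at [33:44] → '45iowukifbb'.
`sub` substitutes '#' at each match site.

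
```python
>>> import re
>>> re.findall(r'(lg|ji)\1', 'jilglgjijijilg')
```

['lg', 'ji']

`\1` has to match the exact text group 1 already captured.
With a single group, `findall` returns only what that group captured — 2 items.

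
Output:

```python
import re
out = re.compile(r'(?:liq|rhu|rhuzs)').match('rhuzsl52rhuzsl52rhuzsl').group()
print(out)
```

`re.match` won't scan ahead — the pattern has to work from the very first character.
The match spans [0:3] → 'rhu'.

rhu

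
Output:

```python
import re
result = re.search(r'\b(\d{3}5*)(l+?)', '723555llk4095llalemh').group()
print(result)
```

723555l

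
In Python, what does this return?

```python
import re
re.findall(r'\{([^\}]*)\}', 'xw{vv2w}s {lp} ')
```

['vv2w', 'lp']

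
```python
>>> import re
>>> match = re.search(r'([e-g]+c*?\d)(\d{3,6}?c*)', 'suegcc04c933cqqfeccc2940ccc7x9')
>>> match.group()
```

The pattern matches one or more of a character in [e-g], then zero or more of the literal 'c' (lazy), then a digit (captured); then 3 to 6 of a digit (lazy), then zero or more of the literal 'c' (captured).
The match spans [15:27] → 'feccc2940ccc'.

'feccc2940ccc'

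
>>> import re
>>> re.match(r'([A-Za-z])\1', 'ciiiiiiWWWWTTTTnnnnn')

`\1` has to match the exact text group 1 already captured.
`re.match` only tries the pattern at the start of the string.
Here the string doesn't start with a match, so the call returns None.

None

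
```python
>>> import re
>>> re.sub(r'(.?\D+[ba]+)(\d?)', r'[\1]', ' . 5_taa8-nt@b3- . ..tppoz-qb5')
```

Pattern: optionally any character, then one or more of a non-digit, then one or more of one of [ba] (captured); then optionally a digit (captured).
Matches: at [3:9] → '5_taa8'; at [9:15] → '-nt@b3'; at [15:30] → '- . ..tppoz-qb5'.
Each match is replaced using the text its own group 1 captured.

' . [5_taa][-nt@b][- . ..tppoz-qb]'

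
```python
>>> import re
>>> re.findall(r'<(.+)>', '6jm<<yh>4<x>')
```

['<yh>4<x']

Walking the string: at [3:12] match '<<yh>4<x>', group 1 = '<yh>4<x'.
Because there's exactly one group, `findall` drops the full match and keeps group 1 from the one hit.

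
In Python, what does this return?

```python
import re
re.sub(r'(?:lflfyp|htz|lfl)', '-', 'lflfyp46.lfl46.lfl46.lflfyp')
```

'-46.-46.-46.-'

The regex engine tests alternatives in the order written; an earlier branch that matches wins even if a later one would match more.
`sub` substitutes '-' at each match site.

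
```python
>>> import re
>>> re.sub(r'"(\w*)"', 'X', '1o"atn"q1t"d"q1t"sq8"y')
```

Matches: at [2:7] → '"atn"'; at [10:13] → '"d"'; at [16:21] → '"sq8"'.
Each match is replaced by 'X'.

'1oXq1tXq1tXy'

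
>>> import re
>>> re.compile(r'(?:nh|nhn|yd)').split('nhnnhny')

The regex engine tests alternatives in the order written; an earlier branch that matches wins even if a later one would match more.
Matches to split on: at [0:2] → 'nh'; at [3:5] → 'nh'.
Each match becomes a cut point; 3 segments remain.

['', 'n', 'ny']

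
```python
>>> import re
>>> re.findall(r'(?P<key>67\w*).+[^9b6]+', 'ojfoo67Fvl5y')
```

This matches the literal '67', then zero or more of a word character (captured as 'key'); then one or more of any character; then one or more of any character except [9b6].
Walking the string: at [5:12] match '67Fvl5y', group 1 = '67Fvl'.
`findall` collects group 1 from the one match (1 total).

['67Fvl']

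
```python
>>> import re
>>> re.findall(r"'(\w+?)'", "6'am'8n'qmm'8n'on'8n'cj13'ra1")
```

`findall` collects group 1 from each match (4 total).

['am', 'qmm', 'on', 'cj13']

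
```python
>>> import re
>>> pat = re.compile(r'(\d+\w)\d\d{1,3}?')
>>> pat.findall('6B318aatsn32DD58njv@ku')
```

The pattern matches one or more of a digit, then a word character (captured); then a digit, then 1 to 3 of a digit (lazy).
Scanning left to right: at [0:4] match '6B31', group 1 = '6B'.
One capturing group, so `findall` returns just the captured substring from the one match — 1 in all.

['6B']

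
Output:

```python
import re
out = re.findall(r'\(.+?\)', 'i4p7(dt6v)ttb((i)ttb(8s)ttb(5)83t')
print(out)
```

Because the quantifier is non-greedy, it stops expanding at the earliest point where the rest of the pattern can succeed.
`findall` yields the raw match text (4 of them) because the pattern has no groups.

['(dt6v)', '((i)', '(8s)', '(5)']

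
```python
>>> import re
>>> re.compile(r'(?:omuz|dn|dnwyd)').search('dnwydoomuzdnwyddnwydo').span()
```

Alternation isn't longest-match — the leftmost alternative that fits at this position is chosen.
`search` walks the string left to right and returns the first match it finds.
The match spans [0:2] → 'dn'.

(0, 2)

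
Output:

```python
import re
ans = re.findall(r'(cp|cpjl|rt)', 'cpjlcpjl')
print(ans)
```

`|` is ordered: at each position the engine commits to the first alternative that works.
Scanning left to right: at [0:2] match 'cp', group 1 = 'cp'; at [4:6] match 'cp', group 1 = 'cp'.
With a single group, `findall` returns only what that group captured — 2 items.

['cp', 'cp']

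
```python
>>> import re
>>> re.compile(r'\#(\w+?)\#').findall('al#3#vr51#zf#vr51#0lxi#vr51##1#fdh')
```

['3', 'zf', '0lxi', '1']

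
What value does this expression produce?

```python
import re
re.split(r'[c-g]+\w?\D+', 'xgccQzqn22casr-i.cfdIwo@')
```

['x', '22', '']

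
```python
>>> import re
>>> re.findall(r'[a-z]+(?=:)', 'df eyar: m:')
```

Because the assertion is zero-width, the text it checks is not consumed and won't appear in the result.
Walking the string: at [3:7] → 'eyar'; at [9:10] → 'm'.
`findall` yields the raw match text (2 of them) because the pattern has no groups.

['eyar', 'm']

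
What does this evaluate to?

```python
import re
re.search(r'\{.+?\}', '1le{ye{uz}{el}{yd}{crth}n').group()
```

'{ye{uz}'

The `?` after the quantifier makes it lazy — it takes as little as possible before letting the rest of the pattern try.
The match spans [3:10] → '{ye{uz}'.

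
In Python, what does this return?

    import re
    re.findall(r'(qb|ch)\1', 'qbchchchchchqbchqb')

['ch', 'ch']

A backreference is literal: `\1` must see the identical characters the first group matched.
One capturing group, so `findall` returns just the captured substring from each match — 2 in all.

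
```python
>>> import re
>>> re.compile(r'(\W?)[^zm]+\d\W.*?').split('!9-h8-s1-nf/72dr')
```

The pattern matches optionally a non-word character (captured); then one or more of any character except [zm], then a digit; then a non-word character, then zero or more of any character (lazy).
Lazy quantifiers expand one character at a time until the remainder of the pattern can match.
Matches to split on: at [0:9] → '!9-h8-s1-'.
The group in the pattern means `split` returns the separators' captures alongside the pieces.

['', '!', 'nf/72dr']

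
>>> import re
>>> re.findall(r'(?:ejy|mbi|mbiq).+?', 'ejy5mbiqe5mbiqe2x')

`|` is ordered: at each position the engine commits to the first alternative that works.
Scanning left to right: at [0:4] → 'ejy5'; at [4:8] → 'mbiq'; at [10:14] → 'mbiq'.
Since nothing is captured, `findall` lists the 3 matched substrings directly.

['ejy5', 'mbiq', 'mbiq']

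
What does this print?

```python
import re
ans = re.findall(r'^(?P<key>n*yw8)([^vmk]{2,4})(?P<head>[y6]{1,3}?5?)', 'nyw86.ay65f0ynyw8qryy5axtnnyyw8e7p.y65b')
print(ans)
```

The pattern matches anchored at the start of the string; then zero or more of the literal 'n', then the literal 'yw8' (captured as 'key'); then 2 to 4 of any character except [vmk] (captured); then 1 to 3 of one of [y6] (lazy), then optionally a literal '5' (captured as 'head').
Walking the string: at [0:10] match 'nyw86.ay65', groups = ('nyw8', '6.ay', '65').
3 groups means the one result is a tuple of 3 captured strings — 1 here.

[('nyw8', '6.ay', '65')]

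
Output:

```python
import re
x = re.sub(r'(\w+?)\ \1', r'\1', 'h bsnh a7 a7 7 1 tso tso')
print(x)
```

h bsnh a7 7 1 tso

`\1` is not a pattern — it's the concrete string captured by group 1, re-applied verbatim.
`\1` in the replacement pulls in group 1's text for each match.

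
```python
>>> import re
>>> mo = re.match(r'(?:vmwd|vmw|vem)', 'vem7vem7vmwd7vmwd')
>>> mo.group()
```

'vem'

`re.match` only tries the pattern at the start of the string.
The match spans [0:3] → 'vem'.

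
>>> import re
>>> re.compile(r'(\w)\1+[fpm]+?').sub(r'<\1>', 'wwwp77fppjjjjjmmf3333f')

After group 1 captures some text, `\1` only succeeds where that same text appears again.
Each match is replaced using the text its own group 1 captured.

'<w><7>pp<j>mf<3>'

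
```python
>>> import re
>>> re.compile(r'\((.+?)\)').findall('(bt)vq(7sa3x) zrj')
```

['bt', '7sa3x']

Because the quantifier is non-greedy, it stops expanding at the earliest point where the rest of the pattern can succeed.
Scanning left to right: at [0:4] match '(bt)', group 1 = 'bt'; at [6:13] match '(7sa3x)', group 1 = '7sa3x'.
Because there's exactly one group, `findall` drops the full match and keeps group 1 from each hit.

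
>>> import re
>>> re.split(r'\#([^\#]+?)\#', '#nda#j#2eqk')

Matches to split on: at [0:5] → '#nda#'.
With a capturing group present, the delimiter's captured portion is kept in the result list.

['', 'nda', 'j#2eqk']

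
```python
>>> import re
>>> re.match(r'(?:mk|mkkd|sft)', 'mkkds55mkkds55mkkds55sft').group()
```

Branches in `(...|...)` are attempted left-to-right; the first branch that allows the whole pattern to succeed is taken.
With `match`, the pattern is implicitly anchored at the beginning.
The match spans [0:2] → 'mk'.

'mk'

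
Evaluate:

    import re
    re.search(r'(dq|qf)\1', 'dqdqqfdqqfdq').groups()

('dq',)

The backreference `\1` re-matches whatever the first group consumed, character for character.
`re.search` scans for the first position where the pattern succeeds.
The match spans [0:4] → 'dqdq'.
Captured: group 1 = 'dq'.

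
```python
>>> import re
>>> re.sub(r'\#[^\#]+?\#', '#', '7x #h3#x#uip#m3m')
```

'7x #x#m3m'

Matches: at [3:7] → '#h3#'; at [8:13] → '#uip#'.
Each match is replaced by '#'.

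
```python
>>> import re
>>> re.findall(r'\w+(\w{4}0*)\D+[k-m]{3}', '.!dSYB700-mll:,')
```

['B700']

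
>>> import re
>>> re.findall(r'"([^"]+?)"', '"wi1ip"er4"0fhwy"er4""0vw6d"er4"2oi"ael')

Scanning left to right: at [0:7] match '"wi1ip"', group 1 = 'wi1ip'; at [10:17] match '"0fhwy"', group 1 = '0fhwy'; at [21:28] match '"0vw6d"', group 1 = '0vw6d'; at [31:36] match '"2oi"', group 1 = '2oi'.
Because there's exactly one group, `findall` drops the full match and keeps group 1 from each hit.

['wi1ip', '0fhwy', '0vw6d', '2oi']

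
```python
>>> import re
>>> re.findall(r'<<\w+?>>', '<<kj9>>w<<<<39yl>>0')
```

['<<kj9>>', '<<39yl>>']

No capturing groups, so `findall` returns the 2 full match strings.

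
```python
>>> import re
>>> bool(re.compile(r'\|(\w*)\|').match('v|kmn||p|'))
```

False

With `match`, the pattern is implicitly anchored at the beginning.
Here the pattern fails at index 0, so the call returns None, and `bool(None)` is False.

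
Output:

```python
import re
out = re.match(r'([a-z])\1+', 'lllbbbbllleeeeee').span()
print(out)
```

The backreference `\1` re-matches whatever the first group consumed, character for character.
`re.match` only tries the pattern at the start of the string.
The match spans [0:3] → 'lll'.
Captured: group 1 = 'l'.

(0, 3)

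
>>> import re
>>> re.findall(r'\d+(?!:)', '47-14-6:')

['47', '14']

The negative lookahead/lookbehind blocks any match where the forbidden context is present.
Scanning left to right: at [0:2] → '47'; at [3:5] → '14'.
No capturing groups, so `findall` returns the 2 full match strings.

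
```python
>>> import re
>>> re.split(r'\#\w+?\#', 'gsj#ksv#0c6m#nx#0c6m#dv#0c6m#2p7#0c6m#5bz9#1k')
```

['gsj', '0c6m', '0c6m', '0c6m', '0c6m', '1k']

`split` removes every match and returns the 6 fragments in between.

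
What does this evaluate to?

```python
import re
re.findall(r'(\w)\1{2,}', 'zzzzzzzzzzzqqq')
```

['z', 'q']

After group 1 captures some text, `\1` only succeeds where that same text appears again.
Because there's exactly one group, `findall` drops the full match and keeps group 1 from each hit.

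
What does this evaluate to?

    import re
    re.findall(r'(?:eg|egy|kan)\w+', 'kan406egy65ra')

Matches: at [0:13] → 'kan406egy65ra'.
With no groups in the pattern, `findall` gives back each whole match — 1 here.

['kan406egy65ra']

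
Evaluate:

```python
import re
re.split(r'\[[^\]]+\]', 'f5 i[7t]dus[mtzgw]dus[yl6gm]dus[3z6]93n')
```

Matches to split on: at [4:8] → '[7t]'; at [11:18] → '[mtzgw]'; at [21:28] → '[yl6gm]'; at [31:36] → '[3z6]'.
The string is cut at each match, leaving 5 pieces.

['f5 i', 'dus', 'dus', 'dus', '93n']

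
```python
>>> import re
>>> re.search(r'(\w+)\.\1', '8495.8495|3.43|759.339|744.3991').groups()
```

('8495',)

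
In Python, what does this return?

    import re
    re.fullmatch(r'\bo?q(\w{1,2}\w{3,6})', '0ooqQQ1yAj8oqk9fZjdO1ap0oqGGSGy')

None

The pattern matches a word boundary (`\b`, zero-width); then optionally a literal 'o', then a literal 'q'; then 1 to 2 of a word character, then 3 to 6 of a word character (captured).
`re.fullmatch` requires the pattern to consume the entire string.
Here the string isn't matched end-to-end, so the call returns None.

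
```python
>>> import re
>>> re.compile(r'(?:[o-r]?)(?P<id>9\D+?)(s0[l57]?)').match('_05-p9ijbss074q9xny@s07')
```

This matches optionally a character in [o-r] (non-capturing group); then the literal '9', then one or more of a non-digit (lazy) (captured as 'id'); then the literal 's0', then optionally one of [l57] (captured).
`match` is anchored at position 0; if the pattern doesn't fit there, it returns None.
Here the string doesn't start with a match, so the call returns None.

None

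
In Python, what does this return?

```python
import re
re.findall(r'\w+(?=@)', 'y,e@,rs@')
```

The lookaround is zero-width — it requires the adjacent text to match without consuming it, so the asserted text isn't part of the match.
Walking the string: at [2:3] → 'e'; at [5:7] → 'rs'.
No capturing groups, so `findall` returns the 2 full match strings.

['e', 'rs']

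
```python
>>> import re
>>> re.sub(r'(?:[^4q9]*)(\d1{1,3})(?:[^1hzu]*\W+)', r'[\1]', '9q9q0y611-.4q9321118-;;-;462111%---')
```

Pattern: zero or more of any character except [4q9] (non-capturing group); then a digit, then 1 to 3 of a literal '1' (captured); then zero or more of any character except [1hzu], then one or more of a non-word character (non-capturing group).
Matches: at [4:11] → '0y611-.'; at [14:25] → '321118-;;-;'; at [26:35] → '62111%---'.
`\1` in the replacement pulls in group 1's text for each match.

'9q9q[11]4q9[11]4[11]'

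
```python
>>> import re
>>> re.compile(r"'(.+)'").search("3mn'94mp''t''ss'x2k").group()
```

"'94mp''t''ss'"

Unlike `match`, `search` isn't anchored — it looks for the pattern anywhere in the string.
The match spans [3:16] → "'94mp''t''ss'".
Captured: group 1 = "94mp''t''ss".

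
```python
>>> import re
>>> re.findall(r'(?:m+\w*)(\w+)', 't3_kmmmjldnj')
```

['j']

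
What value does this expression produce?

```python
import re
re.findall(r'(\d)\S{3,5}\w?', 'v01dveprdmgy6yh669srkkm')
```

['0', '6']

This matches a digit (captured); then 3 to 5 of a non-whitespace character, then optionally a word character.
Because there's exactly one group, `findall` drops the full match and keeps group 1 from each hit.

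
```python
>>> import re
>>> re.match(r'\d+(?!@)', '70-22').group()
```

With `match`, the pattern is implicitly anchored at the beginning.
The match spans [0:2] → '70'.

'70'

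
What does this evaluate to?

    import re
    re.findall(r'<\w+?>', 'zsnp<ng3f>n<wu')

['<ng3f>']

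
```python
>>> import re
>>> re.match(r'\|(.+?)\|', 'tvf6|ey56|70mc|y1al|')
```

None

`match` is anchored at position 0; if the pattern doesn't fit there, it returns None.
Here the pattern fails at index 0, so the call returns None.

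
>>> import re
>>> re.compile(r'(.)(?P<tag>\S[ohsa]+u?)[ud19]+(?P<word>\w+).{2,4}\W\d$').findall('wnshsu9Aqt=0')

[('w', 'nshsu', 'A')]

This matches any character (captured); then a non-whitespace character, then one or more of one of [ohsa], then optionally a literal 'u' (captured as 'tag'); then one or more of one of [ud19]; then one or more of a word character (captured as 'word'); then 2 to 4 of any character; then a non-word character, then a digit; then anchored at the end.
Matches: at [0:12] match 'wnshsu9Aqt=0', groups = ('w', 'nshsu', 'A').
3 groups means the one result is a tuple of 3 captured strings — 1 here.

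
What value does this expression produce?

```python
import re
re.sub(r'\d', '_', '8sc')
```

'_sc'

The pattern matches a digit.
Matches: at [0:1] → '8'.
`sub` substitutes '_' at each match site.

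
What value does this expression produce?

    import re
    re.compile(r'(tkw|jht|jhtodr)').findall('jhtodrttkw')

The regex engine tests alternatives in the order written; an earlier branch that matches wins even if a later one would match more.
One capturing group, so `findall` returns just the captured substring from each match — 2 in all.

['jht', 'tkw']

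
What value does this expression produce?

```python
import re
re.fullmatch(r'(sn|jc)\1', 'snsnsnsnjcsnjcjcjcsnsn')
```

None

`fullmatch` succeeds only if the pattern covers the string from start to end.
Here the string isn't matched end-to-end, so the call returns None.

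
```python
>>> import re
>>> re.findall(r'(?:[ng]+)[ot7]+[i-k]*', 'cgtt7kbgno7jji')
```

['gtt7k', 'gno7jji']

Pattern: one or more of one of [ng] (non-capturing group); then one or more of one of [ot7], then zero or more of a character in [i-k].
Matches: at [1:6] → 'gtt7k'; at [7:14] → 'gno7jji'.
Since nothing is captured, `findall` lists the 2 matched substrings directly.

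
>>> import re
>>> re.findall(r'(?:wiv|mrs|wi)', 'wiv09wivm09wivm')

Branches in `(...|...)` are attempted left-to-right; the first branch that allows the whole pattern to succeed is taken.
With no groups in the pattern, `findall` gives back each whole match — 3 here.

['wiv', 'wiv', 'wiv']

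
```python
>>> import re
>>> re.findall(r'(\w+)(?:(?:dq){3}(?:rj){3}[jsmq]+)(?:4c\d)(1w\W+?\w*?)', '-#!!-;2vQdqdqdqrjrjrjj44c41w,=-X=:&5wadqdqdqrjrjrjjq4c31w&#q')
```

[('5wa', '1w&')]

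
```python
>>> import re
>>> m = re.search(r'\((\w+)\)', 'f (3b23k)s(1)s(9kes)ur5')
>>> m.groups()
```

Unlike `match`, `search` isn't anchored — it looks for the pattern anywhere in the string.
The match spans [2:9] → '(3b23k)'.
Captured: group 1 = '3b23k'.

('3b23k',)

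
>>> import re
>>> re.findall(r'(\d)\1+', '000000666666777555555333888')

['0', '6', '7', '5', '3', '8']

A backreference is literal: `\1` must see the identical characters the first group matched.
Scanning left to right: at [0:6] match '000000', group 1 = '0'; at [6:12] match '666666', group 1 = '6'; at [12:15] match '777', group 1 = '7'; at [15:21] match '555555', group 1 = '5'; at [21:24] match '333', group 1 = '3'; ….
`findall` collects group 1 from each match (6 total).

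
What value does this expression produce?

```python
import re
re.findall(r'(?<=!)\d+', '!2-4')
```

['2']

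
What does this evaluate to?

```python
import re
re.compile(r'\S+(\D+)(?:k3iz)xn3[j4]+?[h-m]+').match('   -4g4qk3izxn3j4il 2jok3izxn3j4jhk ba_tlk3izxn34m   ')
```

The pattern matches one or more of a non-whitespace character; then one or more of a non-digit (captured); then the literal 'k', then the literal '3iz' (non-capturing group); then the literal 'xn3', then one or more of one of [j4] (lazy), then one or more of a character in [h-m].
`re.match` only tries the pattern at the start of the string.
Here position 0 doesn't satisfy it, so the call returns None.

None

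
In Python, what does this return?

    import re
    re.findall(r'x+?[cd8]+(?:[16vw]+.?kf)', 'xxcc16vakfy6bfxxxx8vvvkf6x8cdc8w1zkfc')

['xxcc16vakf', 'xxxx8vvvkf', 'x8cdc8w1zkf']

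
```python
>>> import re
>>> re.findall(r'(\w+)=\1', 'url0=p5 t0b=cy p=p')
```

`\1` has to match the exact text group 1 already captured.
Scanning left to right: at [15:18] match 'p=p', group 1 = 'p'.
With a single group, `findall` returns only what that group captured — 1 item.

['p']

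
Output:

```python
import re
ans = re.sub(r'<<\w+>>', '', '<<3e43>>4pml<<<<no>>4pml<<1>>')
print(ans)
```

4pml<<4pml

`sub` substitutes '' at each match site.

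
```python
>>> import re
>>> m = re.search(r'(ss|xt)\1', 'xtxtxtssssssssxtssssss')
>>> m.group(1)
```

'xt'

`\1` is not a pattern — it's the concrete string captured by group 1, re-applied verbatim.
Unlike `match`, `search` isn't anchored — it looks for the pattern anywhere in the string.
The match spans [0:4] → 'xtxt'.
Captured: group 1 = 'xt'.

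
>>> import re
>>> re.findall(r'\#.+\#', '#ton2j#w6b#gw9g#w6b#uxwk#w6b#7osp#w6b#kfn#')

['#ton2j#w6b#gw9g#w6b#uxwk#w6b#7osp#w6b#kfn#']

Since nothing is captured, `findall` lists the 1 matched substring directly.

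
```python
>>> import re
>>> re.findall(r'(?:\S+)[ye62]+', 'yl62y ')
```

['yl62y']

Pattern: one or more of a non-whitespace character (non-capturing group); then one or more of one of [ye62].
Matches: at [0:5] → 'yl62y'.
`findall` yields the raw match text (1 of them) because the pattern has no groups.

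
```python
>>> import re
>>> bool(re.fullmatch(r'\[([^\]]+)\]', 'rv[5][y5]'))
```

For `fullmatch`, every character of the input must be accounted for by the pattern.
Here the pattern can't cover the whole string, so the call returns None, and `bool(None)` is False.

False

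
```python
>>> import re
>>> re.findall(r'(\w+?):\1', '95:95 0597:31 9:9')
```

`\1` has to match the exact text group 1 already captured.
Walking the string: at [0:5] match '95:95', group 1 = '95'; at [14:17] match '9:9', group 1 = '9'.
With a single group, `findall` returns only what that group captured — 2 items.

['95', '9']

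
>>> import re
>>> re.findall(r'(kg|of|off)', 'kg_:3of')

Matches: at [0:2] match 'kg', group 1 = 'kg'; at [5:7] match 'of', group 1 = 'of'.
Because there's exactly one group, `findall` drops the full match and keeps group 1 from each hit.

['kg', 'of']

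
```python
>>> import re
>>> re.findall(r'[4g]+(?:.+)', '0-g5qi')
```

['g5qi']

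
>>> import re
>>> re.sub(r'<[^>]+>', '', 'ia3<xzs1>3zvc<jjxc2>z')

'ia33zvcz'

`sub` substitutes '' at each match site.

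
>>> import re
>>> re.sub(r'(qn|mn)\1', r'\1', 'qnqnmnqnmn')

After group 1 captures some text, `\1` only succeeds where that same text appears again.
Matches: at [0:4] → 'qnqn'.
`\1` in the replacement pulls in group 1's text for each match.

'qnmnqnmn'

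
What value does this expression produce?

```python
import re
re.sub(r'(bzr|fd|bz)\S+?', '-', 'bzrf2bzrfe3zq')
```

'-2-e3zq'

Alternation isn't longest-match — the leftmost alternative that fits at this position is chosen.
`sub` substitutes '-' at each match site.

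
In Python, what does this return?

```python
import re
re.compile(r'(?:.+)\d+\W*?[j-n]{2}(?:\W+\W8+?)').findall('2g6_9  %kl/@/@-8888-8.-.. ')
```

['2g6_9  %kl/@/@-8']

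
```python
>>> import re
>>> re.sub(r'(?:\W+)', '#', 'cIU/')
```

This matches one or more of a non-word character (non-capturing group).
Matches: at [3:4] → '/'.
Every occurrence is swapped for '#'.

'cIU#'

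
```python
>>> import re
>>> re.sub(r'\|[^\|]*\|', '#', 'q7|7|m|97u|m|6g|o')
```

'q7#m#m#o'

Matches: at [2:5] → '|7|'; at [6:11] → '|97u|'; at [12:16] → '|6g|'.
`sub` substitutes '#' at each match site.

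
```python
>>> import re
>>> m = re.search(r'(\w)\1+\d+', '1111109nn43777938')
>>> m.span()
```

`\1` is not a pattern — it's the concrete string captured by group 1, re-applied verbatim.
`re.search` tries every starting position until one works.
The match spans [0:7] → '1111109'.
Captured: group 1 = '1'.

(0, 7)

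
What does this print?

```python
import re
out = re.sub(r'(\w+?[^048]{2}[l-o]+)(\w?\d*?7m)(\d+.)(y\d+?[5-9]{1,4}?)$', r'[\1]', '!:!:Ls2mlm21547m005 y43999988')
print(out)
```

!:!:[Ls2mlm]

Each match is replaced using the text its own group 1 captured.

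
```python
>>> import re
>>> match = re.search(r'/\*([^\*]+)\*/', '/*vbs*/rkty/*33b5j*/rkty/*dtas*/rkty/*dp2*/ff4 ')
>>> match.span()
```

(0, 7)

The match spans [0:7] → '/*vbs*/'.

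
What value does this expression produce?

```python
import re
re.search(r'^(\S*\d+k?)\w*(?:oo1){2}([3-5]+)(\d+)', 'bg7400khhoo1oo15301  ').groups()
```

The match spans [0:19] → 'bg7400khhoo1oo15301'.
Captured: group 1 = 'bg7400k', group 2 = '53', group 3 = '01'.

('bg7400k', '53', '01')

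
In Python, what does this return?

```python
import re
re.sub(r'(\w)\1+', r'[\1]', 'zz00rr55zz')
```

'[z][0][r][5][z]'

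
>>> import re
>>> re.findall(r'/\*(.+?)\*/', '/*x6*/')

['x6']

Matches: at [0:6] match '/*x6*/', group 1 = 'x6'.
One capturing group, so `findall` returns just the captured substring from the one match — 1 in all.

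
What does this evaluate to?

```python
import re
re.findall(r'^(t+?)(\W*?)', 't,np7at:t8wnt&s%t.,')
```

[('t', '')]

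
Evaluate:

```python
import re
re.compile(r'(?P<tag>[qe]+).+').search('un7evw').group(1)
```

'e'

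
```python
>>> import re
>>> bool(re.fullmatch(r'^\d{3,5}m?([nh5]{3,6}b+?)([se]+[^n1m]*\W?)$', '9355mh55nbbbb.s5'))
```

Pattern: anchored at the start of the string; then 3 to 5 of a digit, then optionally the literal 'm'; then 3 to 6 of one of [nh5], then one or more of the literal 'b' (lazy) (captured); then one or more of one of [se], then zero or more of any character except [n1m], then optionally a non-word character (captured); then anchored at the end.
For `fullmatch`, every character of the input must be accounted for by the pattern.
Here the string isn't matched end-to-end, so the call returns None, and `bool(None)` is False.

False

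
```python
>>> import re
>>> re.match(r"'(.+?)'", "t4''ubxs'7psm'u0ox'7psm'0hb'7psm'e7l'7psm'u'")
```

None

`match` is anchored at position 0; if the pattern doesn't fit there, it returns None.
Here the string doesn't start with a match, so the call returns None.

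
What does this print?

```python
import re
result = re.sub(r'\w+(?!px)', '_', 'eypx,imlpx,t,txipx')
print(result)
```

_,_,_,_

A negative assertion filters positions out without eating any characters.
Each match is replaced by '_'.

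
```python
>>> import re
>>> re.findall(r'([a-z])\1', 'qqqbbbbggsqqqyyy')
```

['q', 'b', 'b', 'g', 'q', 'y']

`\1` is not a pattern — it's the concrete string captured by group 1, re-applied verbatim.
Matches: at [0:2] match 'qq', group 1 = 'q'; at [3:5] match 'bb', group 1 = 'b'; at [5:7] match 'bb', group 1 = 'b'; at [7:9] match 'gg', group 1 = 'g'; at [10:12] match 'qq', group 1 = 'q'; ….
With a single group, `findall` returns only what that group captured — 6 items.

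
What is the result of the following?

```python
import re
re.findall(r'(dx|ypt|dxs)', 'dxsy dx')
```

Alternation tries branches left to right and keeps the first one that lets the overall match succeed at that position.
Matches: at [0:2] match 'dx', group 1 = 'dx'; at [5:7] match 'dx', group 1 = 'dx'.
`findall` collects group 1 from each match (2 total).

['dx', 'dx']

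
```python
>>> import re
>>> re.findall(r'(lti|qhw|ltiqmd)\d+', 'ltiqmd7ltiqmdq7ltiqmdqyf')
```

Walking the string: at [0:7] match 'ltiqmd7', group 1 = 'ltiqmd'.
Because there's exactly one group, `findall` drops the full match and keeps group 1 from the one hit.

['ltiqmd']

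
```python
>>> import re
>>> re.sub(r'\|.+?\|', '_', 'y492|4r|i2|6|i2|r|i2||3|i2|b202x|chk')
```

'y492_i2_i2_i2_i2_chk'

With the lazy modifier that quantifier settles for the fewest repetitions that let the rest of the pattern succeed (the atoms after it are unaffected and can still be greedy).
Each match is replaced by '_'.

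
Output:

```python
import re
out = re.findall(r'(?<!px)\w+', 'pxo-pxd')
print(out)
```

['pxo', 'pxd']

`(?!…)`/`(?<!…)` only lets a position through if the neighbouring text does NOT match; no characters are consumed.
Scanning left to right: at [0:3] → 'pxo'; at [4:7] → 'pxd'.
Since nothing is captured, `findall` lists the 2 matched substrings directly.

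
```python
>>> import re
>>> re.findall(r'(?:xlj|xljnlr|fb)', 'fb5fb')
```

['fb', 'fb']

With no groups in the pattern, `findall` gives back each whole match — 2 here.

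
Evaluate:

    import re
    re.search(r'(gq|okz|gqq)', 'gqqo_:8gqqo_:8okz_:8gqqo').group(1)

Branches in `(...|...)` are attempted left-to-right; the first branch that allows the whole pattern to succeed is taken.
`search` walks the string left to right and returns the first match it finds.
The match spans [0:2] → 'gq'.
Captured: group 1 = 'gq'.

'gq'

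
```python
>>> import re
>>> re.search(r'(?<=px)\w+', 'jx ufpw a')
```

The `(?=…)`/`(?<=…)` assertion just peeks at neighbouring text; it doesn't advance the match position.
`re.search` scans for the first position where the pattern succeeds.
Here the pattern never matches, so the call returns None.

None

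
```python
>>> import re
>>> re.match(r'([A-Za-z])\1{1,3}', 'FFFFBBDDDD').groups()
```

`\1` has to match the exact text group 1 already captured.
`re.match` won't scan ahead — the pattern has to work from the very first character.
The match spans [0:4] → 'FFFF'.
Captured: group 1 = 'F'.

('F',)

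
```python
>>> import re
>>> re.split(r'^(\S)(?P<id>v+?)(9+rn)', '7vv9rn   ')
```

['', '7', 'vv', '9rn', '   ']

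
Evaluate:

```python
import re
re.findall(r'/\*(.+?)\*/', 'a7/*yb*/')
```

['yb']

Matches: at [2:8] match '/*yb*/', group 1 = 'yb'.
With a single group, `findall` returns only what that group captured — 1 item.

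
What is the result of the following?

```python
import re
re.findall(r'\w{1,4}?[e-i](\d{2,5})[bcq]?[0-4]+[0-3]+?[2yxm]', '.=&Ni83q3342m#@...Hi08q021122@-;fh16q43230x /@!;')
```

['83', '08', '16']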